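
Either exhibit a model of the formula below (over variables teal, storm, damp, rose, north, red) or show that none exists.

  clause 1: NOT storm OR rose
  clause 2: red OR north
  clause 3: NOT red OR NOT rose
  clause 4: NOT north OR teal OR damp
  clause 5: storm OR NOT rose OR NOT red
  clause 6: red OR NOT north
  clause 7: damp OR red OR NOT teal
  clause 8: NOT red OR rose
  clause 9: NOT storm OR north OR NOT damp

Suppose storm = false.
Suppose red = true.
(NOT rose) alone gives rose = false.
But (rose) is also a unit clause — contradiction.
So red must be the other value — set red = false.
(north) alone gives north = true.
But (NOT north) is also a unit clause — contradiction.
Either choice for red ends in contradiction.
So storm must be the other value — set storm = true.
(rose) alone gives rose = true.
(NOT red) alone gives red = false.
(north) alone gives north = true.
But (NOT north) is also a unit clause — contradiction.
Either choice for storm ends in contradiction.

UNSATISFIABLE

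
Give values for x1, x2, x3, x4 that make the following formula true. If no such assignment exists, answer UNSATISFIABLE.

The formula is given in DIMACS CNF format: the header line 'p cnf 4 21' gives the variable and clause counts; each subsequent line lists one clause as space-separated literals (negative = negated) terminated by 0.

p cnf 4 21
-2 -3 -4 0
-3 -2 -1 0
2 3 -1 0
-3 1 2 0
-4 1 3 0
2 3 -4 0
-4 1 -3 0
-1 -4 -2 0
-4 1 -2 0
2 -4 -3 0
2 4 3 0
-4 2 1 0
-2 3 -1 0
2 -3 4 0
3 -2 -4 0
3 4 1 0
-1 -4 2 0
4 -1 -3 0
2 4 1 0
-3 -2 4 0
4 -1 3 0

UNSATISFIABLE

Suppose x2 = False.
Suppose x3 = True.
Unit clause (x1) forces x1 = True.
Unit clause (¬x4) forces x4 = False.
But (x4) is also a unit clause — contradiction.
Backtrack on x3: now try x3 = False.
Unit clause (¬x1) forces x1 = False.
Unit clause (¬x4) forces x4 = False.
But (x4) is also a unit clause — contradiction.
Both values of x3 lead to a conflict.
Backtrack on x2: now try x2 = True.
Suppose x3 = False.
Unit clause (¬x1) forces x1 = False.
Unit clause (¬x4) forces x4 = False.
But (x4) is also a unit clause — contradiction.
Backtrack on x3: now try x3 = True.
Unit clause (¬x4) forces x4 = False.
But (x4) is also a unit clause — contradiction.
Both values of x3 lead to a conflict.
Both values of x2 lead to a conflict.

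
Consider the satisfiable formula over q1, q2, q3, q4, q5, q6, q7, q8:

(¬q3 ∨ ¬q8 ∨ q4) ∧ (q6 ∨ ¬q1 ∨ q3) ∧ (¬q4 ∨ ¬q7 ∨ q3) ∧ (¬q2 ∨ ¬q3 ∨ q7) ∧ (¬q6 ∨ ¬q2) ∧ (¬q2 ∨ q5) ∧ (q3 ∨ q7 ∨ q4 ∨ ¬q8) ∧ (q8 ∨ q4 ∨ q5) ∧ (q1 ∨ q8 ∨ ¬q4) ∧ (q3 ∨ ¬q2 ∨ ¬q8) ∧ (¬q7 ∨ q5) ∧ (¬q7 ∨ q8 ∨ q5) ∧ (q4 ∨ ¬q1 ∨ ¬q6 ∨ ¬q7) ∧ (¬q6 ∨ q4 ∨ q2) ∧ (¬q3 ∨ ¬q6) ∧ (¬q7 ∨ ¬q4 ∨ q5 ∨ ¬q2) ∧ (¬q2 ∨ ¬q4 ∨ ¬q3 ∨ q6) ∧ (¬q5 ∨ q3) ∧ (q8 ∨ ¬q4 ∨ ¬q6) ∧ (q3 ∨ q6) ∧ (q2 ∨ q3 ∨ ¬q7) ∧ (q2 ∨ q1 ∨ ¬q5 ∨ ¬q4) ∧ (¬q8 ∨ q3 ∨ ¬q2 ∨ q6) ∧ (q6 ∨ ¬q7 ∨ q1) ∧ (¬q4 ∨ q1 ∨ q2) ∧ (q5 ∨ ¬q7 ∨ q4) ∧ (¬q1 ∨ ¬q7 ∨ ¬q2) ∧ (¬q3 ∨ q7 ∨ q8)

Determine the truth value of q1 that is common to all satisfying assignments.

True

Suppose q1 = False.
Try q6 = False.
From the singleton clause (q3), q3 = True.
From the singleton clause (¬q7), q7 = False.
From the singleton clause (¬q2), q2 = False.
From the singleton clause (¬q4), q4 = False.
From the singleton clause (¬q8), q8 = False.
But (q8) is also a unit clause — contradiction.
Backtrack on q6: now try q6 = True.
From the singleton clause (¬q2), q2 = False.
From the singleton clause (q4), q4 = True.
But (¬q4) is also a unit clause — contradiction.
Neither q6 = True nor q6 = False works.
So every satisfying assignment has q1 = True.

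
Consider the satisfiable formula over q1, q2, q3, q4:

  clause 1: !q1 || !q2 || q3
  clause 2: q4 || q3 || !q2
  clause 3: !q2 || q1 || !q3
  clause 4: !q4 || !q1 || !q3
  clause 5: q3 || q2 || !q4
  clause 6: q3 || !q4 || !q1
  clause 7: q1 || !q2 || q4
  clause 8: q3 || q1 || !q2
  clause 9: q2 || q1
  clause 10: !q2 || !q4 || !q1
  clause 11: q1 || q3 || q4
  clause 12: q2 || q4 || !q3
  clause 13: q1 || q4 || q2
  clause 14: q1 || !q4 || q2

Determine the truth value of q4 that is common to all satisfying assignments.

Suppose q4 = true.
Branch on q1: set q1 = false.
(q2) alone gives q2 = true.
(!q3) alone gives q3 = false.
That conflicts with the unit clause (q3).
So q1 must be the other value — set q1 = true.
(!q3) alone gives q3 = false.
That conflicts with the unit clause (q3).
Either choice for q1 ends in contradiction.
So every satisfying assignment has q4 = False.

False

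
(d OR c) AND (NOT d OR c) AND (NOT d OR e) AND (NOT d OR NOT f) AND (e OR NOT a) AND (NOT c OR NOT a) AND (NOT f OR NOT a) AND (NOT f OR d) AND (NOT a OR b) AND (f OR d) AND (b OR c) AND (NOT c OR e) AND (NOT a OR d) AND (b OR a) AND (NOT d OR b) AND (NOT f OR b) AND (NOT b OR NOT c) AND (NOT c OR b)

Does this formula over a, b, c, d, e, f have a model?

No, unsatisfiable

Try d = true.
The clause (c) is unit, so c = true.
The clause (e) is unit, so e = true.
The clause (NOT f) is unit, so f = false.
The clause (NOT a) is unit, so a = false.
The clause (b) is unit, so b = true.
Now (NOT b) is unsatisfied and unit — conflict.
So d must be the other value — set d = false.
The clause (c) is unit, so c = true.
The clause (NOT a) is unit, so a = false.
The clause (NOT f) is unit, so f = false.
Now (f) is unsatisfied and unit — conflict.
Neither d = true nor d = false works.
No assignment satisfies every clause.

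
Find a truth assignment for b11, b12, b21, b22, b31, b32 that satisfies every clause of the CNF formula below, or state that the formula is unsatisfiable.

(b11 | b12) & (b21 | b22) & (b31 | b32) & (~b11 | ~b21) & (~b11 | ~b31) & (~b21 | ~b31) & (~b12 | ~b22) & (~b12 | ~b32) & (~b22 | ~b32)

UNSATISFIABLE

Branch on b11: set b11 = 1.
From the singleton clause (~b21), b21 = 0.
From the singleton clause (b22), b22 = 1.
From the singleton clause (~b31), b31 = 0.
From the singleton clause (b32), b32 = 1.
That conflicts with the unit clause (~b32).
Undo b11 and try b11 = 0.
From the singleton clause (b12), b12 = 1.
From the singleton clause (~b22), b22 = 0.
From the singleton clause (b21), b21 = 1.
From the singleton clause (~b31), b31 = 0.
From the singleton clause (b32), b32 = 1.
That conflicts with the unit clause (~b32).
Neither b11 = 1 nor b11 = 0 works.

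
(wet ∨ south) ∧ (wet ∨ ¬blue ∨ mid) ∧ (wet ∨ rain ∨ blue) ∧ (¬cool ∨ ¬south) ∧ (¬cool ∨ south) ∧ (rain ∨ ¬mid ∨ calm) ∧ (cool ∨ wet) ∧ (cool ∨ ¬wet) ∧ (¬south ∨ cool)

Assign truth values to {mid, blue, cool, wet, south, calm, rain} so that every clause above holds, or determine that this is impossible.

UNSATISFIABLE

Suppose wet = True.
From the singleton clause (cool), cool = True.
From the singleton clause (¬south), south = False.
Now (south) is unsatisfied and unit — conflict.
So wet must be the other value — set wet = False.
From the singleton clause (south), south = True.
From the singleton clause (¬cool), cool = False.
Now (cool) is unsatisfied and unit — conflict.
Neither wet = True nor wet = False works.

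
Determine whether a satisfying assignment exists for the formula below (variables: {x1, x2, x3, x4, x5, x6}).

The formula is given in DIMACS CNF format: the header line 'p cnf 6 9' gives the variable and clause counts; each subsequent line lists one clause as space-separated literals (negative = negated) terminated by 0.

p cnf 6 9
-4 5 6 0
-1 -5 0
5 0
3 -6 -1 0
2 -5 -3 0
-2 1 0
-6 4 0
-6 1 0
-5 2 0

No, unsatisfiable

Unit clause (x5) forces x5 = True.
Unit clause (¬x1) forces x1 = False.
Unit clause (¬x2) forces x2 = False.
That conflicts with the unit clause (x2).
No assignment satisfies every clause.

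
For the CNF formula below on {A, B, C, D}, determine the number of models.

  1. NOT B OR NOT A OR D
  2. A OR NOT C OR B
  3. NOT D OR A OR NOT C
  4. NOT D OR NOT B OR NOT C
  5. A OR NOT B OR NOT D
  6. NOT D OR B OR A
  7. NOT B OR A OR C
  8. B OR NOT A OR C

There are 2^4 = 16 truth assignments over (A, B, C, D).
Check each against the 8 clauses (columns in the order A, B, C, D):
  F F F F  ✓ satisfies all
  F F F T  ✗ fails (NOT D OR B OR A)
  F F T F  ✗ fails (A OR NOT C OR B)
  F F T T  ✗ fails (A OR NOT C OR B)
  F T F F  ✗ fails (NOT B OR A OR C)
  F T F T  ✗ fails (A OR NOT B OR NOT D)
  F T T F  ✓ satisfies all
  F T T T  ✗ fails (NOT D OR A OR NOT C)
  T F F F  ✗ fails (B OR NOT A OR C)
  T F F T  ✗ fails (B OR NOT A OR C)
  T F T F  ✓ satisfies all
  T F T T  ✓ satisfies all
  T T F F  ✗ fails (NOT B OR NOT A OR D)
  T T F T  ✓ satisfies all
  T T T F  ✗ fails (NOT B OR NOT A OR D)
  T T T T  ✗ fails (NOT D OR NOT B OR NOT C)
5 of the 16 rows are models.

5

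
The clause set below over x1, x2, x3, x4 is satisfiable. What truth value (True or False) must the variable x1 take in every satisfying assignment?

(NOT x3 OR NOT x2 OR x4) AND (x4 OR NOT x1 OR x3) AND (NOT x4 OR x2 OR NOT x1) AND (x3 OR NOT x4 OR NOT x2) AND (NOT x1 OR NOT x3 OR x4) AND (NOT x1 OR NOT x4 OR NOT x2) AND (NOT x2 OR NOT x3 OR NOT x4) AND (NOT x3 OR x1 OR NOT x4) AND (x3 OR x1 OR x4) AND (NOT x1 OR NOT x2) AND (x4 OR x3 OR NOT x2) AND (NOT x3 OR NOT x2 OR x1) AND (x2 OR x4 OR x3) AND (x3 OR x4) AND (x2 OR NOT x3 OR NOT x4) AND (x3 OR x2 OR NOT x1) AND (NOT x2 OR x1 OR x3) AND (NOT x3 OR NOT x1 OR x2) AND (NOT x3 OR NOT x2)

False

Suppose x1 = true.
(NOT x2) alone gives x2 = false.
(NOT x4) alone gives x4 = false.
(x3) alone gives x3 = true.
Now (NOT x3) is unsatisfied and unit — conflict.
So every satisfying assignment has x1 = False.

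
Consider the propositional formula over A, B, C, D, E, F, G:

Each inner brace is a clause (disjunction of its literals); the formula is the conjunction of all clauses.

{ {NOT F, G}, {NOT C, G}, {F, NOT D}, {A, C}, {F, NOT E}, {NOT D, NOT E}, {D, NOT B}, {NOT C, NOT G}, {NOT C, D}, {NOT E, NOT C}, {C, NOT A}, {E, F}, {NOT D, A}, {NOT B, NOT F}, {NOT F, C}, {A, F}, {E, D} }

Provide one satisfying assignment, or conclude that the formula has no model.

UNSATISFIABLE

Case F = false:
From the singleton clause (NOT D), D = false.
From the singleton clause (NOT E), E = false.
Now (E) is unsatisfied and unit — conflict.
Backtrack on F: now try F = true.
From the singleton clause (G), G = true.
From the singleton clause (NOT C), C = false.
Now (C) is unsatisfied and unit — conflict.
Both values of F lead to a conflict.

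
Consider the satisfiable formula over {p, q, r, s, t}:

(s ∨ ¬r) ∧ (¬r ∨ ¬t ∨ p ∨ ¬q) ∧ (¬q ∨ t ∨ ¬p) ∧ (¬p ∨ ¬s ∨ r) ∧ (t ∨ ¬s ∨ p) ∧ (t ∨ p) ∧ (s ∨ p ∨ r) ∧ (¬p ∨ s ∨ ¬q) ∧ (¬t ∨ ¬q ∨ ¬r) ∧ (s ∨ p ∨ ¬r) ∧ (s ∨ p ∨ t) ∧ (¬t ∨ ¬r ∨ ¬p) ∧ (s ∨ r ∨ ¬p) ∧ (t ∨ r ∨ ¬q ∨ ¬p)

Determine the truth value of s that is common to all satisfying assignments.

True

Suppose s = False.
(¬r) alone gives r = False.
(p) alone gives p = True.
But (¬p) is also a unit clause — contradiction.
So every satisfying assignment has s = True.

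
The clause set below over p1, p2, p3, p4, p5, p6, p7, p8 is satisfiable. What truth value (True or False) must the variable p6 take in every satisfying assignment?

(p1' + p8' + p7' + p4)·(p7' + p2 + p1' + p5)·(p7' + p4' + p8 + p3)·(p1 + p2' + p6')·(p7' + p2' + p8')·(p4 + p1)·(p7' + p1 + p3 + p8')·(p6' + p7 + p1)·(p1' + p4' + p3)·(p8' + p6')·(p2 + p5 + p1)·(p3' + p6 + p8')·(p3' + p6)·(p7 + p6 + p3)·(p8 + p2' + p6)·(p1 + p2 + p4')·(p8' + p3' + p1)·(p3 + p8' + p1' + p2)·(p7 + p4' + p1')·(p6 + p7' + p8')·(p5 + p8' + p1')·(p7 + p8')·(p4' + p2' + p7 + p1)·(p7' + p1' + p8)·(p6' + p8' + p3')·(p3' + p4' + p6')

True

Suppose p6 = 0.
The clause (p3') is unit, so p3 = 0.
The clause (p7) is unit, so p7 = 1.
The clause (p8') is unit, so p8 = 0.
The clause (p4') is unit, so p4 = 0.
The clause (p1) is unit, so p1 = 1.
That conflicts with the unit clause (p1').
So every satisfying assignment has p6 = True.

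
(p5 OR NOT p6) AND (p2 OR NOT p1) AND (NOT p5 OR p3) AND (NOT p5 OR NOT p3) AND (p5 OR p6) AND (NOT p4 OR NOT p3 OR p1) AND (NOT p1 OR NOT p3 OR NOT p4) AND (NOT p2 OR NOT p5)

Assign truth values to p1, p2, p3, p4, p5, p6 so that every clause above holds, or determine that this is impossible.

UNSATISFIABLE

Suppose p5 = true.
From the singleton clause (p3), p3 = true.
Now (NOT p3) is unsatisfied and unit — conflict.
Undo p5 and try p5 = false.
From the singleton clause (NOT p6), p6 = false.
Now (p6) is unsatisfied and unit — conflict.
Neither p5 = true nor p5 = false works.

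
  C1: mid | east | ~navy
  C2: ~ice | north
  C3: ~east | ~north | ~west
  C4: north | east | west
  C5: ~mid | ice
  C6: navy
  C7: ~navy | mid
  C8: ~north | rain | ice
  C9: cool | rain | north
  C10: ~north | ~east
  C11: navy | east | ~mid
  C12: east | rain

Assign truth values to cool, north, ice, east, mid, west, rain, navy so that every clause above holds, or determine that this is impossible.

Unit clause (navy) forces navy = 1.
Unit clause (mid) forces mid = 1.
Unit clause (ice) forces ice = 1.
Unit clause (north) forces north = 1.
Unit clause (~east) forces east = 0.
Unit clause (rain) forces rain = 1.
All clauses hold; cool, west can take either value.

cool=0, north=1, ice=1, east=0, mid=1, west=0, rain=1, navy=1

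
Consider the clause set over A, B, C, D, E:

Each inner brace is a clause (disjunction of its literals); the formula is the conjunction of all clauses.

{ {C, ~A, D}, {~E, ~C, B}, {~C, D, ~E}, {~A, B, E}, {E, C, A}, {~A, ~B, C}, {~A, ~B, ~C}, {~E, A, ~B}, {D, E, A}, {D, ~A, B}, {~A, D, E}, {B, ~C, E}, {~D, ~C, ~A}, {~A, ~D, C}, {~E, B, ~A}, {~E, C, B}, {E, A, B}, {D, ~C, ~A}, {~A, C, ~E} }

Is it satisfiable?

Satisfiable

Try C = 1.
Try E = 0.
The clause (B) is unit, so B = 1.
The clause (~A) is unit, so A = 0.
The clause (D) is unit, so D = 1.
All clauses are satisfied.
A satisfying assignment: A: 0; B: 1; C: 1; D: 1; E: 0.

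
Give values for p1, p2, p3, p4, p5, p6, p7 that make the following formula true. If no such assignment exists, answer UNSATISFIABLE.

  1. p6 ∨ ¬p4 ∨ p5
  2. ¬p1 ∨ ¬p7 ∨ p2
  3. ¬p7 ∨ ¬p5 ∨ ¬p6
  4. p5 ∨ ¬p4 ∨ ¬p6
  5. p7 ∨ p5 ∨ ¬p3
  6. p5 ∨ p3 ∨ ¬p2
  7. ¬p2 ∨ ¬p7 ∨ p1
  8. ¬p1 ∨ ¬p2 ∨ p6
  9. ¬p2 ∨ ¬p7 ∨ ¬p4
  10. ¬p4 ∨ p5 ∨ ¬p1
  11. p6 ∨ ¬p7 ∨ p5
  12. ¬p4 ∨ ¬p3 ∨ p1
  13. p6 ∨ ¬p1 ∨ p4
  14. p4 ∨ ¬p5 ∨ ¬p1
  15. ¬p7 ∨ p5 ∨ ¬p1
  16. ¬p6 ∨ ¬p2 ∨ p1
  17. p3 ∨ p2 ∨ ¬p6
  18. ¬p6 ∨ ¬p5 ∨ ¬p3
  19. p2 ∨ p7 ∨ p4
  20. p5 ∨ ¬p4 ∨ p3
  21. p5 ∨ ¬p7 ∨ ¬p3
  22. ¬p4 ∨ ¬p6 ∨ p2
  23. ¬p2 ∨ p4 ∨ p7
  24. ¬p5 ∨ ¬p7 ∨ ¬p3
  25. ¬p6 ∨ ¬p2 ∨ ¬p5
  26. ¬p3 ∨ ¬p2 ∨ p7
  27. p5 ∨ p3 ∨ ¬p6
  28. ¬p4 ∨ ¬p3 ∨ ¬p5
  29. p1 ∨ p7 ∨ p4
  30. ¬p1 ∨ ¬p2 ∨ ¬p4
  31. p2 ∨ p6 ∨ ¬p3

Case p6 = False:
Case p4 = True:
The clause (p5) is unit, so p5 = True.
The clause (¬p3) is unit, so p3 = False.
Case p1 = False:
Case p2 = False:
Every clause is now satisfied; p7 is unconstrained.

p1: False, p2: False, p3: False, p4: True, p5: True, p6: False, p7: False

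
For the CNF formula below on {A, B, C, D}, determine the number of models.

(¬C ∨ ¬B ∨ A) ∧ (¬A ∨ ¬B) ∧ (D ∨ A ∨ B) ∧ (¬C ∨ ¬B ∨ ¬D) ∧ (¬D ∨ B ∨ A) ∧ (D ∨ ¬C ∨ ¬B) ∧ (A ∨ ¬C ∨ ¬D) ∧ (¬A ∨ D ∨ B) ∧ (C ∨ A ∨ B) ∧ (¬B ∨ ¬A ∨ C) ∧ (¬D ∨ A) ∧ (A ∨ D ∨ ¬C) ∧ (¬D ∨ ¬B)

There are 2^4 = 16 truth assignments over (A, B, C, D).
Check each against the 13 clauses (columns in the order A, B, C, D):
  F F F F  ✗ fails (D ∨ A ∨ B)
  F F F T  ✗ fails (¬D ∨ B ∨ A)
  F F T F  ✗ fails (D ∨ A ∨ B)
  F F T T  ✗ fails (¬D ∨ B ∨ A)
  F T F F  ✓ satisfies all
  F T F T  ✗ fails (¬D ∨ A)
  F T T F  ✗ fails (¬C ∨ ¬B ∨ A)
  F T T T  ✗ fails (¬C ∨ ¬B ∨ A)
  T F F F  ✗ fails (¬A ∨ D ∨ B)
  T F F T  ✓ satisfies all
  T F T F  ✗ fails (¬A ∨ D ∨ B)
  T F T T  ✓ satisfies all
  T T F F  ✗ fails (¬A ∨ ¬B)
  T T F T  ✗ fails (¬A ∨ ¬B)
  T T T F  ✗ fails (¬A ∨ ¬B)
  T T T T  ✗ fails (¬A ∨ ¬B)
3 of the 16 rows are models.

3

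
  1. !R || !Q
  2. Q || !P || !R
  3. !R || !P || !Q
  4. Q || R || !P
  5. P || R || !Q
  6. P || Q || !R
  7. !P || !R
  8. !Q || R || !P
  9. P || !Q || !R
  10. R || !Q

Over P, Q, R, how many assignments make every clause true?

1

There are 2^3 = 8 truth assignments over (P, Q, R).
Split on R. With R = true, the clauses containing R are satisfied and !R drops from the rest; 0 of the 2^2 = 4 assignments to the other variables satisfy what remains.
With R = false, by the same count on the reduced clause set, 1 assignment works.
(One model: P=F, Q=F, R=F.)
Total: 0 + 1 = 1.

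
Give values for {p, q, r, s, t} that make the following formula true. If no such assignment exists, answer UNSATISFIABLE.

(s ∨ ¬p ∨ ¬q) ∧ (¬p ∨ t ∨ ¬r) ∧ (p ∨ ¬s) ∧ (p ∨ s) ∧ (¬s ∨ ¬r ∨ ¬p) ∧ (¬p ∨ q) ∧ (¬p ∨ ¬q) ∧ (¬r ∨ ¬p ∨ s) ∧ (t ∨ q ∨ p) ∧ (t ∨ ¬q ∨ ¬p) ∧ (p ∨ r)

Suppose p = True.
(q) alone gives q = True.
Now (¬q) is unsatisfied and unit — conflict.
Backtrack on p: now try p = False.
(¬s) alone gives s = False.
Now (s) is unsatisfied and unit — conflict.
Both values of p lead to a conflict.

UNSATISFIABLE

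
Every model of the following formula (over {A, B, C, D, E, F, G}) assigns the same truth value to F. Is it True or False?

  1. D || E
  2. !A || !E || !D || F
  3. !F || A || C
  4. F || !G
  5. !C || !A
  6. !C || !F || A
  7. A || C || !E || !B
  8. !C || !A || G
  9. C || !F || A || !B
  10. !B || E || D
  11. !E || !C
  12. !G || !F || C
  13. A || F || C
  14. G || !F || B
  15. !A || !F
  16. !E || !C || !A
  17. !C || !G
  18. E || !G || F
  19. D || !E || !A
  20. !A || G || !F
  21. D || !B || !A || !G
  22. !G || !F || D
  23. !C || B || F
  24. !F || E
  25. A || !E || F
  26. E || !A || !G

False

Suppose F = true.
From the singleton clause (!A), A = false.
From the singleton clause (C), C = true.
Now (!C) is unsatisfied and unit — conflict.
So every satisfying assignment has F = False.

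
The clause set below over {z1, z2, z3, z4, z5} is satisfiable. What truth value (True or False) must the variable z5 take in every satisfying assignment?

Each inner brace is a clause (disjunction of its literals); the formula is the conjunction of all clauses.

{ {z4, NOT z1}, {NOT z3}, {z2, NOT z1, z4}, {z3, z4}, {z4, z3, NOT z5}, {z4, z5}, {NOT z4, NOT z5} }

False

Suppose z5 = true.
The clause (NOT z3) is unit, so z3 = false.
The clause (z4) is unit, so z4 = true.
Now (NOT z4) is unsatisfied and unit — conflict.
So every satisfying assignment has z5 = False.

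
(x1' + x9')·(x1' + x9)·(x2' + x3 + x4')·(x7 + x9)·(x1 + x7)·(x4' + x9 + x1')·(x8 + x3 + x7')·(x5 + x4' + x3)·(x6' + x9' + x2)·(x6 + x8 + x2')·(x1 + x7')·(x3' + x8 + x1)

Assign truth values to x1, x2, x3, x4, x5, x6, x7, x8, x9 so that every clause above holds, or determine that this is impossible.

UNSATISFIABLE

Suppose x1 = 0.
The clause (x7) is unit, so x7 = 1.
But (x7') is also a unit clause — contradiction.
That branch fails; take x1 = 1 instead.
The clause (x9') is unit, so x9 = 0.
But (x9) is also a unit clause — contradiction.
Either choice for x1 ends in contradiction.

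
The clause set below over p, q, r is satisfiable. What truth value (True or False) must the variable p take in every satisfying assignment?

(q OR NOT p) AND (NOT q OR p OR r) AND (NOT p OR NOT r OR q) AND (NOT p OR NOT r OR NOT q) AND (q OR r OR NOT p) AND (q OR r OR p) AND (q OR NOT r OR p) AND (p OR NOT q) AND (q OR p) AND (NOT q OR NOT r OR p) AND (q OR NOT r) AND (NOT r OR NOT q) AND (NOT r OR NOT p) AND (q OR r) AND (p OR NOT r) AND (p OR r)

True

Suppose p = false.
The clause (NOT q) is unit, so q = false.
Now (q) is unsatisfied and unit — conflict.
So every satisfying assignment has p = True.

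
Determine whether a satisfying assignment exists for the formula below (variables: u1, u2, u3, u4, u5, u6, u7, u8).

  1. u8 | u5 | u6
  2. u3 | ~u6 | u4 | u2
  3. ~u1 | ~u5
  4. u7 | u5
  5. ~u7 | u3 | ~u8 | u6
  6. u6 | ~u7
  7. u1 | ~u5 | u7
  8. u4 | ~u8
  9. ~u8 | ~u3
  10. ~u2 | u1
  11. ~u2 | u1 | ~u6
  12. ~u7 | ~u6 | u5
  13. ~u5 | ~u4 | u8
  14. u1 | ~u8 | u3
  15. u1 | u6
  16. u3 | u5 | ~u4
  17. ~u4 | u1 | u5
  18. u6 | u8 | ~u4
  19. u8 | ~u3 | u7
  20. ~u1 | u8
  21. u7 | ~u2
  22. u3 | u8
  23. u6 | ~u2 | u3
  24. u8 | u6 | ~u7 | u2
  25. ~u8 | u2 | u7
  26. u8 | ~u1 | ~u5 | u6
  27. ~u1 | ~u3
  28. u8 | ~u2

Branch on u1: set u1 = 0.
The clause (~u2) is unit, so u2 = 0.
The clause (u6) is unit, so u6 = 1.
Branch on u3: set u3 = 1.
The clause (~u8) is unit, so u8 = 0.
The clause (u7) is unit, so u7 = 1.
The clause (u5) is unit, so u5 = 1.
The clause (~u4) is unit, so u4 = 0.
This assignment satisfies each clause.
A satisfying assignment: u1 ↦ 0; u2 ↦ 0; u3 ↦ 1; u4 ↦ 0; u5 ↦ 1; u6 ↦ 1; u7 ↦ 1; u8 ↦ 0.

Satisfiable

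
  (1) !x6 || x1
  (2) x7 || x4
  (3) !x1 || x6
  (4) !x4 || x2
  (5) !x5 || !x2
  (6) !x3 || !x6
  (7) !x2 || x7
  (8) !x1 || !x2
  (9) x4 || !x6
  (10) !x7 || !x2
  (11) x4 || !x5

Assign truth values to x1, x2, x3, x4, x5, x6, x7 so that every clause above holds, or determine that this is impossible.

x1: false; x2: false; x3: false; x4: false; x5: false; x6: false; x7: true

Try x6 = false.
(!x1) alone gives x1 = false.
Try x7 = true.
(!x2) alone gives x2 = false.
(!x4) alone gives x4 = false.
(!x5) alone gives x5 = false.
Every clause is now satisfied; x3 is unconstrained.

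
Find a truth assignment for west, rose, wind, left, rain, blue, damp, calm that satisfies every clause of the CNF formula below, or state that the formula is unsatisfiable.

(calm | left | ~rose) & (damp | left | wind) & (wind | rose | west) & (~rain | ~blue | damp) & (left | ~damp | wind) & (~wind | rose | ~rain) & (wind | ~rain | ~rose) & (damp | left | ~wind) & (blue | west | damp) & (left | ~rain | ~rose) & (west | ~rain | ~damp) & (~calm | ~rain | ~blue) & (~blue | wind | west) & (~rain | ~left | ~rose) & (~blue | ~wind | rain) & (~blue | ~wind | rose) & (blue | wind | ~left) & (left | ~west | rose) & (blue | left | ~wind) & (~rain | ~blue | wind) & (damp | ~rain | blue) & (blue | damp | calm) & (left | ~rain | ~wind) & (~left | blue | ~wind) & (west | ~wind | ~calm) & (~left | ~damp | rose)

west ↦ 1; rose ↦ 1; wind ↦ 0; left ↦ 1; rain ↦ 0; blue ↦ 1; damp ↦ 1; calm ↦ 1

Try calm = 1.
Try rain = 0.
Try blue = 1.
(~wind) alone gives wind = 0.
(west) alone gives west = 1.
Try damp = 1.
(left) alone gives left = 1.
(rose) alone gives rose = 1.
This assignment satisfies each clause.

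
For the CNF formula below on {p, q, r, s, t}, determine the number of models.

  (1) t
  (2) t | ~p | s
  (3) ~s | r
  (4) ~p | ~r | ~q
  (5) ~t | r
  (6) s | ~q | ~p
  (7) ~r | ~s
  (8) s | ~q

There are 2^5 = 32 truth assignments over (p, q, r, s, t).
Split on r. With r = 1, the clauses containing r are satisfied and ~r drops from the rest; 2 of the 2^4 = 16 assignments to the other variables satisfy what remains.
With r = 0, by the same count on the reduced clause set, 0 assignments work.
(One model: p=F, q=F, r=T, s=F, t=T.)
Total: 2 + 0 = 2.

2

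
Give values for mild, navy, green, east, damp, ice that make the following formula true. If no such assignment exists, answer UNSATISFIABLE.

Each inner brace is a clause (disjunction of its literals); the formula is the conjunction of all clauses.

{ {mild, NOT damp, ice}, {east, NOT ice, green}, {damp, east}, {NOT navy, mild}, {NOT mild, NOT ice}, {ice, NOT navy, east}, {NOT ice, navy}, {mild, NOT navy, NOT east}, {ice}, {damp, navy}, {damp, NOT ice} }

UNSATISFIABLE

From the singleton clause (ice), ice = true.
From the singleton clause (NOT mild), mild = false.
From the singleton clause (NOT navy), navy = false.
Now (navy) is unsatisfied and unit — conflict.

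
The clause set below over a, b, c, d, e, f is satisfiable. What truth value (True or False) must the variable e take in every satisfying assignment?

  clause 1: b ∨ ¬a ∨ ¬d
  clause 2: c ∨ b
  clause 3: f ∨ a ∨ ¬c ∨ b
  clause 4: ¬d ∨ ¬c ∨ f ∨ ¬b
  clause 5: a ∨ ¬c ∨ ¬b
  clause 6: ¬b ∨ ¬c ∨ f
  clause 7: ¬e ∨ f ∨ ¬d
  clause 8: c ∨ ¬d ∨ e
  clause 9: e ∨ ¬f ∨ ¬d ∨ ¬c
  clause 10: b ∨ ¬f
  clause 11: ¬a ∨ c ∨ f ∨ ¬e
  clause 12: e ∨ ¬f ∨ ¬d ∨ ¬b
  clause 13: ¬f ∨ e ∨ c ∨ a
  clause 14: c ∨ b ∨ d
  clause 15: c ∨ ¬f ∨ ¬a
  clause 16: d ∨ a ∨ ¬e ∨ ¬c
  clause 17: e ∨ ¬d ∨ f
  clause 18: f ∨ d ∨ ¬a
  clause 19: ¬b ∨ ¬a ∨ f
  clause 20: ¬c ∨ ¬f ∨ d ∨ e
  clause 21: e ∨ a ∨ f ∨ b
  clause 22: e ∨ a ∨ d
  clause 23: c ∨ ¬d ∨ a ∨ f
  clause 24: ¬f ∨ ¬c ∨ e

True

Suppose e = False.
Case c = True:
Unit clause (¬f) forces f = False.
Unit clause (¬b) forces b = False.
Unit clause (a) forces a = True.
Unit clause (¬d) forces d = False.
That conflicts with the unit clause (d).
Backtrack on c: now try c = False.
Unit clause (b) forces b = True.
Unit clause (¬d) forces d = False.
Unit clause (a) forces a = True.
Unit clause (¬f) forces f = False.
That conflicts with the unit clause (f).
Both values of c lead to a conflict.
So every satisfying assignment has e = True.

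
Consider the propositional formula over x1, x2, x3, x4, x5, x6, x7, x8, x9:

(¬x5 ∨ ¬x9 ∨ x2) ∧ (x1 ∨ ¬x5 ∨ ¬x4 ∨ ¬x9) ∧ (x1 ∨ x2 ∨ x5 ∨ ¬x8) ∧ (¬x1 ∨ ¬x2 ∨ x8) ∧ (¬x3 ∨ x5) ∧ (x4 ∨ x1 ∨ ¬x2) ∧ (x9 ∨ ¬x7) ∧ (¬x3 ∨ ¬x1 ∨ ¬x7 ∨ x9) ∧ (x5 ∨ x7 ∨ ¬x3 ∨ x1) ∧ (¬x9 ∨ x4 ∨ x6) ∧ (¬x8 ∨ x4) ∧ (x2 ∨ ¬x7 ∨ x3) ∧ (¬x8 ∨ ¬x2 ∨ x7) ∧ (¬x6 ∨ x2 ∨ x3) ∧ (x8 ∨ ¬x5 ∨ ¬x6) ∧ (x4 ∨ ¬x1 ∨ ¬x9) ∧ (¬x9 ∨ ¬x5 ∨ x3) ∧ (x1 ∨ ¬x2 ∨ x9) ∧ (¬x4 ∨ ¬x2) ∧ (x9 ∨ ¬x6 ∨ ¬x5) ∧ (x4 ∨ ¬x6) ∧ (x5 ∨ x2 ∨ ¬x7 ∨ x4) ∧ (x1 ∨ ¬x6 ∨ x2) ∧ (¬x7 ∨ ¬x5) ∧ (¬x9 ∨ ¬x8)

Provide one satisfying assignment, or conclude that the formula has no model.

x1=True,  x2=False,  x3=False,  x4=True,  x5=False,  x6=False,  x7=False,  x8=False,  x9=False

Case x3 = False:
Case x9 = False:
Unit clause (¬x7) forces x7 = False.
Case x8 = False:
Case x1 = True:
Unit clause (¬x2) forces x2 = False.
Unit clause (¬x6) forces x6 = False.
All clauses hold; x4, x5 can take either value.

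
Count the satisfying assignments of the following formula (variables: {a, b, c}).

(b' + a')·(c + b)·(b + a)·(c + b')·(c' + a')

There are 2^3 = 8 truth assignments over (a, b, c).
Split on a. With a = 1, the clauses containing a are satisfied and a' drops from the rest; 0 of the 2^2 = 4 assignments to the other variables satisfy what remains.
With a = 0, by the same count on the reduced clause set, 1 assignment works.
(One model: a=F, b=T, c=T.)
Total: 0 + 1 = 1.

1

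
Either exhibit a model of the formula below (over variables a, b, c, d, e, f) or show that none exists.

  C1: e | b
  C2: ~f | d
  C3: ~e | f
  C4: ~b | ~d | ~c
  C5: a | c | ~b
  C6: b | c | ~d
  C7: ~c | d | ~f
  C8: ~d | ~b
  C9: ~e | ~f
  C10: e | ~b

Case e = 1:
Unit clause (f) forces f = 1.
Now (~f) is unsatisfied and unit — conflict.
Undo e and try e = 0.
Unit clause (b) forces b = 1.
Now (~b) is unsatisfied and unit — conflict.
Both values of e lead to a conflict.

UNSATISFIABLE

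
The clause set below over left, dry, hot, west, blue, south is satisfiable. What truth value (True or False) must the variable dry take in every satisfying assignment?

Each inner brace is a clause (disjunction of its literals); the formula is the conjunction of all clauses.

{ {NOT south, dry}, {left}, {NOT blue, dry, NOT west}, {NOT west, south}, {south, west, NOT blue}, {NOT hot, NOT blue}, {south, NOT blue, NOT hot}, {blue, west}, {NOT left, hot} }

True

Suppose dry = false.
(NOT south) alone gives south = false.
(left) alone gives left = true.
(NOT west) alone gives west = false.
(NOT blue) alone gives blue = false.
That conflicts with the unit clause (blue).
So every satisfying assignment has dry = True.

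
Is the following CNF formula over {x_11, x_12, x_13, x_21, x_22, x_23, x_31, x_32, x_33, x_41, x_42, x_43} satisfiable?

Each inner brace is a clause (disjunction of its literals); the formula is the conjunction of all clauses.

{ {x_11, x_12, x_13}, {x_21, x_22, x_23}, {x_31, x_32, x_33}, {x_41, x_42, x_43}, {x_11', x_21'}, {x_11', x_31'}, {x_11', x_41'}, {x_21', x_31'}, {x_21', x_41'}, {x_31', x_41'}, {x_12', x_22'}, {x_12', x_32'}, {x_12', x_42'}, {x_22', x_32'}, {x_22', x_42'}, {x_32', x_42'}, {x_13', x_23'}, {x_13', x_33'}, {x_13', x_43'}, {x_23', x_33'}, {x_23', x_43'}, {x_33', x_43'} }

Suppose x_11 = 0.
Suppose x_12 = 1.
The clause (x_22') is unit, so x_22 = 0.
The clause (x_32') is unit, so x_32 = 0.
The clause (x_42') is unit, so x_42 = 0.
Suppose x_21 = 1.
The clause (x_31') is unit, so x_31 = 0.
The clause (x_33) is unit, so x_33 = 1.
The clause (x_41') is unit, so x_41 = 0.
The clause (x_43) is unit, so x_43 = 1.
That conflicts with the unit clause (x_43').
So x_21 must be the other value — set x_21 = 0.
The clause (x_23) is unit, so x_23 = 1.
The clause (x_13') is unit, so x_13 = 0.
The clause (x_33') is unit, so x_33 = 0.
The clause (x_31) is unit, so x_31 = 1.
The clause (x_41') is unit, so x_41 = 0.
The clause (x_43) is unit, so x_43 = 1.
That conflicts with the unit clause (x_43').
Either choice for x_21 ends in contradiction.
So x_12 must be the other value — set x_12 = 0.
The clause (x_13) is unit, so x_13 = 1.
The clause (x_23') is unit, so x_23 = 0.
The clause (x_33') is unit, so x_33 = 0.
The clause (x_43') is unit, so x_43 = 0.
Suppose x_21 = 1.
The clause (x_31') is unit, so x_31 = 0.
The clause (x_32) is unit, so x_32 = 1.
The clause (x_41') is unit, so x_41 = 0.
The clause (x_42) is unit, so x_42 = 1.
That conflicts with the unit clause (x_42').
So x_21 must be the other value — set x_21 = 0.
The clause (x_22) is unit, so x_22 = 1.
The clause (x_32') is unit, so x_32 = 0.
The clause (x_31) is unit, so x_31 = 1.
The clause (x_41') is unit, so x_41 = 0.
The clause (x_42) is unit, so x_42 = 1.
That conflicts with the unit clause (x_42').
Either choice for x_21 ends in contradiction.
Either choice for x_12 ends in contradiction.
So x_11 must be the other value — set x_11 = 1.
The clause (x_21') is unit, so x_21 = 0.
The clause (x_31') is unit, so x_31 = 0.
The clause (x_41') is unit, so x_41 = 0.
Suppose x_22 = 1.
The clause (x_12') is unit, so x_12 = 0.
The clause (x_32') is unit, so x_32 = 0.
The clause (x_33) is unit, so x_33 = 1.
The clause (x_42') is unit, so x_42 = 0.
The clause (x_43) is unit, so x_43 = 1.
That conflicts with the unit clause (x_43').
So x_22 must be the other value — set x_22 = 0.
The clause (x_23) is unit, so x_23 = 1.
The clause (x_13') is unit, so x_13 = 0.
The clause (x_33') is unit, so x_33 = 0.
The clause (x_32) is unit, so x_32 = 1.
The clause (x_12') is unit, so x_12 = 0.
The clause (x_42') is unit, so x_42 = 0.
The clause (x_43) is unit, so x_43 = 1.
That conflicts with the unit clause (x_43').
Either choice for x_22 ends in contradiction.
Either choice for x_11 ends in contradiction.
No assignment satisfies every clause.

Unsatisfiable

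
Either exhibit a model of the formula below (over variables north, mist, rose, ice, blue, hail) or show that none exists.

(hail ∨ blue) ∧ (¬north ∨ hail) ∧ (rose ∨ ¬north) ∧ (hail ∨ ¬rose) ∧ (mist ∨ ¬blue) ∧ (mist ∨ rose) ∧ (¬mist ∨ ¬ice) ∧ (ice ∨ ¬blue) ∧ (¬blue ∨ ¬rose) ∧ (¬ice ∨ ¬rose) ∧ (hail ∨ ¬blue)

north ↦ False,  mist ↦ False,  rose ↦ True,  ice ↦ False,  blue ↦ False,  hail ↦ True

Case hail = True:
Case rose = True:
Unit clause (¬blue) forces blue = False.
Unit clause (¬ice) forces ice = False.
Every clause is now satisfied; north, mist are unconstrained.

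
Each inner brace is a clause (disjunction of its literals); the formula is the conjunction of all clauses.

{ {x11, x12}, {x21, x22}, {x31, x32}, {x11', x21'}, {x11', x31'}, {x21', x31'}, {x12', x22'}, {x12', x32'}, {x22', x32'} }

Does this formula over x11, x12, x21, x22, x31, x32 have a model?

No, unsatisfiable

Case x11 = 1:
The clause (x21') is unit, so x21 = 0.
The clause (x22) is unit, so x22 = 1.
The clause (x31') is unit, so x31 = 0.
The clause (x32) is unit, so x32 = 1.
But (x32') is also a unit clause — contradiction.
Undo x11 and try x11 = 0.
The clause (x12) is unit, so x12 = 1.
The clause (x22') is unit, so x22 = 0.
The clause (x21) is unit, so x21 = 1.
The clause (x31') is unit, so x31 = 0.
The clause (x32) is unit, so x32 = 1.
But (x32') is also a unit clause — contradiction.
Neither x11 = 1 nor x11 = 0 works.
No assignment satisfies every clause.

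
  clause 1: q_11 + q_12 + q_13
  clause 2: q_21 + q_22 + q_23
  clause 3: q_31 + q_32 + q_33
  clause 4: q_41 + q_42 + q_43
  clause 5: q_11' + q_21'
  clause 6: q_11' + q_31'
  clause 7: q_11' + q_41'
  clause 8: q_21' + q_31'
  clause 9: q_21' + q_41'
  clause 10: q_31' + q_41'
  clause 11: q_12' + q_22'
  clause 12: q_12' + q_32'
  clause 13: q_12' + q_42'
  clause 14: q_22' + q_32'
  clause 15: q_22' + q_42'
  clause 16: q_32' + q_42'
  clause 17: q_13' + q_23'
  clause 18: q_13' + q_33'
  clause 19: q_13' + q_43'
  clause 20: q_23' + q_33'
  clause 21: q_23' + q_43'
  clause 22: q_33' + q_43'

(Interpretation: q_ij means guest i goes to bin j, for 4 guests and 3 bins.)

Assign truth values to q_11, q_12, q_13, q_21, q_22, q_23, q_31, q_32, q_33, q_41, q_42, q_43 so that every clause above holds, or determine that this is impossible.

Suppose q_11 = 0.
Suppose q_12 = 1.
From the singleton clause (q_22'), q_22 = 0.
From the singleton clause (q_32'), q_32 = 0.
From the singleton clause (q_42'), q_42 = 0.
Suppose q_21 = 1.
From the singleton clause (q_31'), q_31 = 0.
From the singleton clause (q_33), q_33 = 1.
From the singleton clause (q_41'), q_41 = 0.
From the singleton clause (q_43), q_43 = 1.
Now (q_43') is unsatisfied and unit — conflict.
Undo q_21 and try q_21 = 0.
From the singleton clause (q_23), q_23 = 1.
From the singleton clause (q_13'), q_13 = 0.
From the singleton clause (q_33'), q_33 = 0.
From the singleton clause (q_31), q_31 = 1.
From the singleton clause (q_41'), q_41 = 0.
From the singleton clause (q_43), q_43 = 1.
Now (q_43') is unsatisfied and unit — conflict.
Neither q_21 = 1 nor q_21 = 0 works.
Undo q_12 and try q_12 = 0.
From the singleton clause (q_13), q_13 = 1.
From the singleton clause (q_23'), q_23 = 0.
From the singleton clause (q_33'), q_33 = 0.
From the singleton clause (q_43'), q_43 = 0.
Suppose q_21 = 1.
From the singleton clause (q_31'), q_31 = 0.
From the singleton clause (q_32), q_32 = 1.
From the singleton clause (q_41'), q_41 = 0.
From the singleton clause (q_42), q_42 = 1.
Now (q_42') is unsatisfied and unit — conflict.
Undo q_21 and try q_21 = 0.
From the singleton clause (q_22), q_22 = 1.
From the singleton clause (q_32'), q_32 = 0.
From the singleton clause (q_31), q_31 = 1.
From the singleton clause (q_41'), q_41 = 0.
From the singleton clause (q_42), q_42 = 1.
Now (q_42') is unsatisfied and unit — conflict.
Neither q_21 = 1 nor q_21 = 0 works.
Neither q_12 = 1 nor q_12 = 0 works.
Undo q_11 and try q_11 = 1.
From the singleton clause (q_21'), q_21 = 0.
From the singleton clause (q_31'), q_31 = 0.
From the singleton clause (q_41'), q_41 = 0.
Suppose q_22 = 1.
From the singleton clause (q_12'), q_12 = 0.
From the singleton clause (q_32'), q_32 = 0.
From the singleton clause (q_33), q_33 = 1.
From the singleton clause (q_42'), q_42 = 0.
From the singleton clause (q_43), q_43 = 1.
Now (q_43') is unsatisfied and unit — conflict.
Undo q_22 and try q_22 = 0.
From the singleton clause (q_23), q_23 = 1.
From the singleton clause (q_13'), q_13 = 0.
From the singleton clause (q_33'), q_33 = 0.
From the singleton clause (q_32), q_32 = 1.
From the singleton clause (q_12'), q_12 = 0.
From the singleton clause (q_42'), q_42 = 0.
From the singleton clause (q_43), q_43 = 1.
Now (q_43') is unsatisfied and unit — conflict.
Neither q_22 = 1 nor q_22 = 0 works.
Neither q_11 = 1 nor q_11 = 0 works.

UNSATISFIABLE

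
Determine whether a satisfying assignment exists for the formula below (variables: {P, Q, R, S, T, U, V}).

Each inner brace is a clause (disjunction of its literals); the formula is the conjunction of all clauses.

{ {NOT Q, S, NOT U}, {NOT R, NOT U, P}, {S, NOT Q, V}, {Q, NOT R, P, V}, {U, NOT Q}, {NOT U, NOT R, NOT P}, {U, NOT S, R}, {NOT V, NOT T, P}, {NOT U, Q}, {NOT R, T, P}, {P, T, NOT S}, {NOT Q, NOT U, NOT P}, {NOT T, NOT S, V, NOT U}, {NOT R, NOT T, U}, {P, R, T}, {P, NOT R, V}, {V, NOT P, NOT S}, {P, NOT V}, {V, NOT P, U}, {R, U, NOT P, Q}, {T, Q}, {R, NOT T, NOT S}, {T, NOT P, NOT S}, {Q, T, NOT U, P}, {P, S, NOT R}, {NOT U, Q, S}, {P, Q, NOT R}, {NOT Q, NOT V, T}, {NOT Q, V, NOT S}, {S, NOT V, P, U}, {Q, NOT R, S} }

Yes

Try U = false.
Unit clause (NOT Q) forces Q = false.
Unit clause (T) forces T = true.
Unit clause (NOT R) forces R = false.
Unit clause (NOT S) forces S = false.
Unit clause (NOT P) forces P = false.
Unit clause (NOT V) forces V = false.
Every clause now holds.
A satisfying assignment: P ↦ false, Q ↦ false, R ↦ false, S ↦ false, T ↦ true, U ↦ false, V ↦ false.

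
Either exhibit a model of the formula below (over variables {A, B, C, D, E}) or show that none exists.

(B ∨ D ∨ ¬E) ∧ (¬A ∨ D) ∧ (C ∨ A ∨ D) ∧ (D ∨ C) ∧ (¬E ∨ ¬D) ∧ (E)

A ↦ False, B ↦ True, C ↦ True, D ↦ False, E ↦ True

The clause (E) is unit, so E = True.
The clause (¬D) is unit, so D = False.
The clause (B) is unit, so B = True.
The clause (¬A) is unit, so A = False.
The clause (C) is unit, so C = True.
Every clause now holds.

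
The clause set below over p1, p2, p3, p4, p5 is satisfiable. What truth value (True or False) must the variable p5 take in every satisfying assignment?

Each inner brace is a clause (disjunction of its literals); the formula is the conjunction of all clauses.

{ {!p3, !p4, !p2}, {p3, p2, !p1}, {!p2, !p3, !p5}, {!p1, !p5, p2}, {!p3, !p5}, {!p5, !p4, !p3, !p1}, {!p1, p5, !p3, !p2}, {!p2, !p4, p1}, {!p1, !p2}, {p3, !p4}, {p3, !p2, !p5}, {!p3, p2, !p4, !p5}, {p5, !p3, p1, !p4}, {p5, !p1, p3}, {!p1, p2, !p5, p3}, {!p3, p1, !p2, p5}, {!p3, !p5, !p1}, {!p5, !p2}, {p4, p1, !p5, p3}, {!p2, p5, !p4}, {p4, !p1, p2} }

False

Suppose p5 = true.
Unit clause (!p3) forces p3 = false.
Unit clause (!p4) forces p4 = false.
Unit clause (!p2) forces p2 = false.
Unit clause (!p1) forces p1 = false.
But (p1) is also a unit clause — contradiction.
So every satisfying assignment has p5 = False.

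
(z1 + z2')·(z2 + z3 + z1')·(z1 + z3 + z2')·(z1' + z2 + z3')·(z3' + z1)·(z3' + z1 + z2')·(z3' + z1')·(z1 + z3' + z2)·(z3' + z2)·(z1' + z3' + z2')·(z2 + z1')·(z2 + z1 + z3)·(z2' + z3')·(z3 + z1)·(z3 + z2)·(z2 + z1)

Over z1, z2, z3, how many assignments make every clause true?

1

There are 2^3 = 8 truth assignments over (z1, z2, z3).
Check each against the 16 clauses (columns in the order z1, z2, z3):
  F F F  ✗ fails (z2 + z1 + z3)
  F F T  ✗ fails (z3' + z1)
  F T F  ✗ fails (z1 + z2')
  F T T  ✗ fails (z1 + z2')
  T F F  ✗ fails (z2 + z3 + z1')
  T F T  ✗ fails (z1' + z2 + z3')
  T T F  ✓ satisfies all
  T T T  ✗ fails (z3' + z1')
1 of the 8 rows is a model.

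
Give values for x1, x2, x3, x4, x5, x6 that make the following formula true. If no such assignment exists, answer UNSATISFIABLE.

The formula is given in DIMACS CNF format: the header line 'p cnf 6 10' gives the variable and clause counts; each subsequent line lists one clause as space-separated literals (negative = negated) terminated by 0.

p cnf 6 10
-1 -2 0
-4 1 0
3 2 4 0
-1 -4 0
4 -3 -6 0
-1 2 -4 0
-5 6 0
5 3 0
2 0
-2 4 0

UNSATISFIABLE

From the singleton clause (x2), x2 = True.
From the singleton clause (¬x1), x1 = False.
From the singleton clause (¬x4), x4 = False.
But (x4) is also a unit clause — contradiction.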